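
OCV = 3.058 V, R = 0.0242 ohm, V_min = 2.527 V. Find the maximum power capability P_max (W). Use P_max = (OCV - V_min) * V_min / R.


dV = OCV - V_min = 0.531 V (so I_max = dV / R)
P_max = dV * V_min / R = 0.531 * 2.527 / 0.0242 = 55.45 W

55.45 W


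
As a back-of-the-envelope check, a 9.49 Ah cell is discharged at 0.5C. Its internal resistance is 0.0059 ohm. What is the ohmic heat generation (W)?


Step 1: I = C_rate * capacity = 0.5 * 9.49 = 4.745 A
Step 2: Q = I^2 * R = 4.745^2 * 0.0059 = 22.515 * 0.0059 = 0.1328 W

0.1328 W


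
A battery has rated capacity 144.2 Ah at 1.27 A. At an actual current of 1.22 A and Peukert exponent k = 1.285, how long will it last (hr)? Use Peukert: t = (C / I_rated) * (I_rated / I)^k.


t_rated = C / I_rated = 144.2 / 1.27 = 113.54 hr
(I_rated/I)^k = (1.041)^1.285 = 1.053
t = t_rated * (I_rated/I)^k = 113.54 * 1.053 = 119.6 hr

119.6 hr


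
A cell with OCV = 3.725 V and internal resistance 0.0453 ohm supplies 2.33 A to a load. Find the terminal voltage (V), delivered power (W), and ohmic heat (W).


Step 1: V_terminal = OCV - I*R = 3.725 - 2.33 * 0.0453 = 3.6195 V
Step 2: P_out = V_terminal * I = 3.6195 * 2.33 = 8.433 W
Step 3: Q = I^2 * R = 2.33^2 * 0.0453 = 0.2459 W

V=3.6195 V, P=8.433 W, Q=0.2459 W


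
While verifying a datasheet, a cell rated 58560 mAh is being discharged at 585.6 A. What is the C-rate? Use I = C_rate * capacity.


Convert: capacity = 58560 mAh = 58.56 Ah
Rearranging: C_rate = 585.6 / 58.56 = 10C

10C


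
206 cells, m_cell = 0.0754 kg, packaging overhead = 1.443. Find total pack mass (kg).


m_pack = n * m_cell * overhead = 206 * 0.0754 * 1.443 = 22.41 kg

22.41 kg


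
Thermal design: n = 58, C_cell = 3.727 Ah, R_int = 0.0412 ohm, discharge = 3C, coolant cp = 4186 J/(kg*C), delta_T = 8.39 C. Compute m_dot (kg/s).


Step 1: I = 3 * 3.727 = 11.181 A
Step 2: Q_cell = I^2 * R = 11.181^2 * 0.0412 = 5.1506 W
Step 3: Q_total = 58 * 5.1506 = 298.73 W
Step 4: m_dot = Q_total / (cp * dT) = 298.73 / (4186 * 8.39) = 0.008506 kg/s

0.008506 kg/s


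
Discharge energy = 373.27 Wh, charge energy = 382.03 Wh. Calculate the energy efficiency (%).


Round-trip efficiency = 373.27/382.03 * 100% = 97.71%

97.71%


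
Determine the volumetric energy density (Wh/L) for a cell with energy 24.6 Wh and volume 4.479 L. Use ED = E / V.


Volumetric ED = 24.6 Wh / 4.479 L = 5.492 Wh/L

5.492 Wh/L


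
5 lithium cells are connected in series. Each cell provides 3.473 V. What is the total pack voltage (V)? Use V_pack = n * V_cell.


Series voltages add: 5 * 3.473 V = 17.365 V

17.365 V


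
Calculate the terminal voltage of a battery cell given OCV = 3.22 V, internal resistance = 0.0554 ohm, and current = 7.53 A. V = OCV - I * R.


IR drop = 7.53 * 0.0554 = 0.41716 V
V = 3.22 - 0.41716 = 2.803 V

2.803 V


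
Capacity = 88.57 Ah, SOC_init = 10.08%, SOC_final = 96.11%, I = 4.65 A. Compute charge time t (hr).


Step 1: dSOC = 96.11% - 10.08% = 86.03%
Step 2: delta_Ah = 88.57 * 86.03 / 100 = 76.197 Ah
Step 3: t = 76.197 / 4.65 = 16.39 hr

16.39 hr


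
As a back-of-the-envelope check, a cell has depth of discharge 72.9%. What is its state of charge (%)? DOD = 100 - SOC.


SOC = 100 - DOD = 100 - 72.9 = 27.1%

27.1%


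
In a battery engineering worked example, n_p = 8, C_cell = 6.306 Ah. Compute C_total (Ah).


C_total = 8 * 6.306 = 50.448 Ah

50.448 Ah


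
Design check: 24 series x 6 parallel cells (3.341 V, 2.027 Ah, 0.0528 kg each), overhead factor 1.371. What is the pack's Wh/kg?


Step 1: V_pack = 24 * 3.341 = 80.184 V
Step 2: C_pack = 6 * 2.027 = 12.162 Ah
Step 3: E_pack = V_pack * C_pack = 80.184 * 12.162 = 975.2 Wh
Step 4: m_pack = 24 * 6 * 0.0528 * 1.371 = 10.424 kg
Step 5: ED = E_pack / m_pack = 975.2 / 10.424 = 93.55 Wh/kg

93.55 Wh/kg


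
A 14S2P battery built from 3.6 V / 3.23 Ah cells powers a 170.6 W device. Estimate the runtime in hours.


Step 1: E_pack = Ns * V_cell * Np * C_cell = 14 * 3.6 * 2 * 3.23 = 325.58 Wh
Step 2: t = E_pack / P = 325.58 / 170.6 = 1.908 hr

1.908 hr


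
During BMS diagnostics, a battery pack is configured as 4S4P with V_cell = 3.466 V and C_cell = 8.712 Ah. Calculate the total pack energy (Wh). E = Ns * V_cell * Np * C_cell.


E = Ns * Vcell * Np * Ccell = 4 * 3.466 * 4 * 8.712 = 483.1 Wh

483.1 Wh


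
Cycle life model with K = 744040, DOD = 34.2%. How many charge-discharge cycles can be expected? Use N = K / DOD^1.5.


DOD^1.5 = 200
N = K / DOD^1.5 = 744040 / 200 = 3720

3720 cycles


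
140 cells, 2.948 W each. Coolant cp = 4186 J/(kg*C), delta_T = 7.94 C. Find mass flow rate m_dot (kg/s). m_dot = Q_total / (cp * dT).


Step 1: Total heat Q = 140 * 2.948 W = 412.72 W
Step 2: denom = cp * dT = 4186 * 7.94 = 33237
Step 3: m_dot = 412.72 / 33237 = 0.01242 kg/s

0.01242 kg/s


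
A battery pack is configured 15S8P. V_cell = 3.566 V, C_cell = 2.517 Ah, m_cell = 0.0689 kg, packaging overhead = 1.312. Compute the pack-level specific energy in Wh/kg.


Step 1: V_pack = 15 * 3.566 = 53.49 V
Step 2: C_pack = 8 * 2.517 = 20.136 Ah
Step 3: E_pack = V_pack * C_pack = 53.49 * 20.136 = 1077.1 Wh
Step 4: m_pack = 15 * 8 * 0.0689 * 1.312 = 10.848 kg
Step 5: ED = E_pack / m_pack = 1077.1 / 10.848 = 99.29 Wh/kg

99.29 Wh/kg


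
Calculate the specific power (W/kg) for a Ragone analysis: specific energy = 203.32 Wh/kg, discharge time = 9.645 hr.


Specific power = 203.32 Wh/kg / 9.645 hr = 21.08 W/kg

21.08 W/kg


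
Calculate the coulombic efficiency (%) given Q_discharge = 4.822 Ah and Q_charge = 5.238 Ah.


eta_c = Q_dis / Q_chg * 100 = 4.822 / 5.238 * 100 = 92.06%

92.06%


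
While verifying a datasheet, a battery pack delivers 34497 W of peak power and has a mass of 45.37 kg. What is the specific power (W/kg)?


SP = P / m = 34497 / 45.37 = 760.3 W/kg

760.3 W/kg


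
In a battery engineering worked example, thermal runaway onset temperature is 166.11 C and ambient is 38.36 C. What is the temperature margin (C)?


Safety margin = 166.11 C - 38.36 C = 127.75 C

127.75 C


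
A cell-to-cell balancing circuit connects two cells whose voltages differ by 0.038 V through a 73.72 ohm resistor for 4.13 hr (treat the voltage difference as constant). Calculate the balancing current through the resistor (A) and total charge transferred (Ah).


First, Ohm's law: I_bal = 0.038 V / 73.72 ohm = 5.1546e-04 A
Then Q = I * t = 5.1546e-04 A * 4.13 hr = 0.002129 Ah

I=5.1546e-04 A, Q=0.002129 Ah


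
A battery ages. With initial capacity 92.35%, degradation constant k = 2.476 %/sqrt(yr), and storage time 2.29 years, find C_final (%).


Step 1: sqrt(2.29 yr) = 1.5133
Step 2: drop = 2.476 * 1.5133 = 3.7469
Step 3: C_final = 92.35 - 3.7469 = 88.60%

88.60%


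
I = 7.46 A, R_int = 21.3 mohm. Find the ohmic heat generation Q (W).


Convert: R = 21.3 mohm = 0.0213 ohm
I^2 = 55.652
Q = 55.652 * 0.0213 = 1.185 W

1.185 W


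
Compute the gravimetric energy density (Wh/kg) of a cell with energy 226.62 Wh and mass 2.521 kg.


ED = E / m = 226.62 / 2.521 = 89.89 Wh/kg

89.89 Wh/kg


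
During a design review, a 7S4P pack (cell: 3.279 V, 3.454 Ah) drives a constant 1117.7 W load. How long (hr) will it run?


Step 1: E_pack = Ns * V_cell * Np * C_cell = 7 * 3.279 * 4 * 3.454 = 317.12 Wh
Step 2: t = E_pack / P = 317.12 / 1117.7 = 0.2837 hr

0.2837 hr


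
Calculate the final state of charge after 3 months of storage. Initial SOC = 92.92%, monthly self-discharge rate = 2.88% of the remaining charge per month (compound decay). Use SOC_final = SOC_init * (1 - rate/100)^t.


decay = (1 - 2.88/100)^3 = 0.91606
SOC_final = 92.92 * 0.91606 = 85.12%

85.12%


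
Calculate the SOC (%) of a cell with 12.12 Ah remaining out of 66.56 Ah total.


SOC = (remaining / total) * 100 = (12.12 / 66.56) * 100 = 18.21%

18.21%


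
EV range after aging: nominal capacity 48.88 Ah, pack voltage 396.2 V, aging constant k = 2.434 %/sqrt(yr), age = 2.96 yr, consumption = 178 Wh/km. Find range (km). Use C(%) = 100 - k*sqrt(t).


Step 1: capacity retention = 100 - 2.434 * sqrt(2.96) = 100 - 2.434 * 1.7205 = 95.812%
Step 2: C_now = 48.88 * 95.812/100 = 46.833 Ah
Step 3: E_pack = V * C_now = 396.2 * 46.833 = 18555 Wh
Step 4: range = E_pack / consumption = 18555 / 178 = 104.2 km

104.2 km


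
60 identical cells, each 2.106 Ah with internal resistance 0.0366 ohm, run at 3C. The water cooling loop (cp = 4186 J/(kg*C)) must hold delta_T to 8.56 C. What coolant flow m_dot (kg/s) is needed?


Step 1: I = 3 * 2.106 = 6.318 A
Step 2: Q_cell = I^2 * R = 6.318^2 * 0.0366 = 1.461 W
Step 3: Q_total = 60 * 1.461 = 87.66 W
Step 4: m_dot = Q_total / (cp * dT) = 87.66 / (4186 * 8.56) = 0.002446 kg/s

0.002446 kg/s


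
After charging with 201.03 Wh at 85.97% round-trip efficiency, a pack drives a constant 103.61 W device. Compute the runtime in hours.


Step 1: E_discharge = eta/100 * E_charge = 85.97/100 * 201.03 = 172.83 Wh
Step 2: t = E_discharge / P = 172.83 / 103.61 = 1.668 hr

1.668 hr


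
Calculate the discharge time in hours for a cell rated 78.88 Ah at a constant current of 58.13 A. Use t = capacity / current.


t = capacity / current = 78.88 / 58.13 = 1.357 hr

1.357 hr


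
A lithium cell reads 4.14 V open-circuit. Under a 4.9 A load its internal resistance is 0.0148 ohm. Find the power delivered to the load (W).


Step 1: V_terminal = OCV - I*R = 4.14 - 4.9 * 0.0148 = 4.0675 V
Step 2: P_out = V_terminal * I = 4.0675 * 4.9 = 19.93 W

19.93 W


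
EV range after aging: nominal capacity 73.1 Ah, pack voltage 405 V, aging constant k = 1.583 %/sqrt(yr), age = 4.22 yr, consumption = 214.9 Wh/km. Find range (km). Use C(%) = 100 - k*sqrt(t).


Step 1: capacity retention = 100 - 1.583 * sqrt(4.22) = 100 - 1.583 * 2.0543 = 96.748%
Step 2: C_now = 73.1 * 96.748/100 = 70.723 Ah
Step 3: E_pack = V * C_now = 405 * 70.723 = 28643 Wh
Step 4: range = E_pack / consumption = 28643 / 214.9 = 133.3 km

133.3 km


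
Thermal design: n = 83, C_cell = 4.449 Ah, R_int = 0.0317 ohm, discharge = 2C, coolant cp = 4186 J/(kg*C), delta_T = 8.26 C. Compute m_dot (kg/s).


Step 1: I = 2 * 4.449 = 8.898 A
Step 2: Q_cell = I^2 * R = 8.898^2 * 0.0317 = 2.5098 W
Step 3: Q_total = 83 * 2.5098 = 208.31 W
Step 4: m_dot = Q_total / (cp * dT) = 208.31 / (4186 * 8.26) = 0.006025 kg/s

0.006025 kg/s


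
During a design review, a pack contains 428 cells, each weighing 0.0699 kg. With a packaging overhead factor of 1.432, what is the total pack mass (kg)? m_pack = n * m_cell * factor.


Cell mass sum = 428 * 0.0699 = 29.917 kg
With overhead 1.432: m_pack = 29.917 * 1.432 = 42.84 kg

42.84 kg


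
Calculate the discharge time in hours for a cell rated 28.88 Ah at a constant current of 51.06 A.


t = capacity / current = 28.88 / 51.06 = 0.5656 hr

0.5656 hr


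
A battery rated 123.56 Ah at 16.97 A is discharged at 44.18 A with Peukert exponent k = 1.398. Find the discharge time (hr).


t_rated = C / I_rated = 123.56 / 16.97 = 7.2811 hr
(I_rated/I)^k = (0.38411)^1.398 = 0.26246
t = t_rated * (I_rated/I)^k = 7.2811 * 0.26246 = 1.911 hr

1.911 hr


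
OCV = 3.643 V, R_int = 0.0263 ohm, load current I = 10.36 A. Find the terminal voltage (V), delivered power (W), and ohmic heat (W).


Step 1: V_terminal = OCV - I*R = 3.643 - 10.36 * 0.0263 = 3.3705 V
Step 2: P_out = V_terminal * I = 3.3705 * 10.36 = 34.92 W
Step 3: Q = I^2 * R = 10.36^2 * 0.0263 = 2.823 W

V=3.3705 V, P=34.92 W, Q=2.823 W


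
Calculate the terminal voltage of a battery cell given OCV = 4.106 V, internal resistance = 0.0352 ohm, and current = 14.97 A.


V = OCV - I*R = 4.106 - 14.97 * 0.0352 = 3.579 V

3.579 V


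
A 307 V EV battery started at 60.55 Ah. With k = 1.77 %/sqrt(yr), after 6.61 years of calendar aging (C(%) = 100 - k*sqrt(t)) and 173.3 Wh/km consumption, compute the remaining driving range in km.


Step 1: capacity retention = 100 - 1.77 * sqrt(6.61) = 100 - 1.77 * 2.571 = 95.449%
Step 2: C_now = 60.55 * 95.449/100 = 57.794 Ah
Step 3: E_pack = V * C_now = 307 * 57.794 = 17743 Wh
Step 4: range = E_pack / consumption = 17743 / 173.3 = 102.4 km

102.4 km


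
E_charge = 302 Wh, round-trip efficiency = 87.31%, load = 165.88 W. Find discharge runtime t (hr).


Step 1: E_discharge = eta/100 * E_charge = 87.31/100 * 302 = 263.68 Wh
Step 2: t = E_discharge / P = 263.68 / 165.88 = 1.590 hr

1.590 hr


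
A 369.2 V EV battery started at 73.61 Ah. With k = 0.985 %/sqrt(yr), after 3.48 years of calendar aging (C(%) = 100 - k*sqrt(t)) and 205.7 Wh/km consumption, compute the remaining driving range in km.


Step 1: capacity retention = 100 - 0.985 * sqrt(3.48) = 100 - 0.985 * 1.8655 = 98.162%
Step 2: C_now = 73.61 * 98.162/100 = 72.257 Ah
Step 3: E_pack = V * C_now = 369.2 * 72.257 = 26677 Wh
Step 4: range = E_pack / consumption = 26677 / 205.7 = 129.7 km

129.7 km


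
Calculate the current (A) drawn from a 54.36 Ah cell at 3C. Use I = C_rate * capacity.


I = C_rate * capacity = 3 * 54.36 = 163.08 A

163.08 A


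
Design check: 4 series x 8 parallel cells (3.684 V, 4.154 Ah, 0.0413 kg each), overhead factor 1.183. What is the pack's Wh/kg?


Step 1: V_pack = 4 * 3.684 = 14.736 V
Step 2: C_pack = 8 * 4.154 = 33.232 Ah
Step 3: E_pack = V_pack * C_pack = 14.736 * 33.232 = 489.71 Wh
Step 4: m_pack = 4 * 8 * 0.0413 * 1.183 = 1.5635 kg
Step 5: ED = E_pack / m_pack = 489.71 / 1.5635 = 313.2 Wh/kg

313.2 Wh/kg


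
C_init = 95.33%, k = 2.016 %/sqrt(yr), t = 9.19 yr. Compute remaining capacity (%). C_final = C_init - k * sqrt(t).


Step 1: sqrt(9.19 yr) = 3.0315
Step 2: drop = 2.016 * 3.0315 = 6.1115
Step 3: C_final = 95.33 - 6.1115 = 89.22%

89.22%


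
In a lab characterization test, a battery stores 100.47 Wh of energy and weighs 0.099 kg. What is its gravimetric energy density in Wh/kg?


ED = E / m = 100.47 / 0.099 = 1015 Wh/kg

1015 Wh/kg


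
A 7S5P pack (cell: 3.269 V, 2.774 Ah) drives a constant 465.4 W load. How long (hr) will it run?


Step 1: E_pack = Ns * V_cell * Np * C_cell = 7 * 3.269 * 5 * 2.774 = 317.39 Wh
Step 2: t = E_pack / P = 317.39 / 465.4 = 0.6820 hr

0.6820 hr


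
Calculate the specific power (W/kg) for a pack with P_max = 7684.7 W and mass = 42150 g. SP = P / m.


Convert: m = 42150 g = 42.15 kg
Specific power = 7684.7 W / 42.15 kg = 182.3 W/kg

182.3 W/kg


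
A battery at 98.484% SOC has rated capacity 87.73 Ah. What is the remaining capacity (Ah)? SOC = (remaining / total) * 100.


remaining = SOC / 100 * total = 98.484 / 100 * 87.73 = 86.40 Ah

86.40 Ah


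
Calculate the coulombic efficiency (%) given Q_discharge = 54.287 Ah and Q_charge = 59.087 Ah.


Coulombic efficiency = 54.287/59.087 * 100% = 91.88%

91.88%


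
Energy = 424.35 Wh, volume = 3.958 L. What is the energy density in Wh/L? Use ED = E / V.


ED = E / V = 424.35 / 3.958 = 107.2 Wh/L

107.2 Wh/L


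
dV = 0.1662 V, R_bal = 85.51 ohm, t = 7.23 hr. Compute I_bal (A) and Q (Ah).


First, Ohm's law: I_bal = 0.1662 V / 85.51 ohm = 0.0019436 A
Then Q = I * t = 0.0019436 A * 7.23 hr = 0.01405 Ah

I=0.0019436 A, Q=0.01405 Ah


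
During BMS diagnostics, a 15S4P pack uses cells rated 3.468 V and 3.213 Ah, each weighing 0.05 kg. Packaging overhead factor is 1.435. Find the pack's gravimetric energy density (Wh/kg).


Step 1: V_pack = 15 * 3.468 = 52.02 V
Step 2: C_pack = 4 * 3.213 = 12.852 Ah
Step 3: E_pack = V_pack * C_pack = 52.02 * 12.852 = 668.56 Wh
Step 4: m_pack = 15 * 4 * 0.05 * 1.435 = 4.305 kg
Step 5: ED = E_pack / m_pack = 668.56 / 4.305 = 155.3 Wh/kg

155.3 Wh/kg


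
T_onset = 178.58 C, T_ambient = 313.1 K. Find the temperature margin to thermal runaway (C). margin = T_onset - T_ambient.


Convert: T_ambient = 313.1 K = 39.95 C
margin = 178.58 - 39.95 = 138.63 C

138.63 C


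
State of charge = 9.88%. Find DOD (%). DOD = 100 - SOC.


Complement of SOC: DOD = 100% - 9.88% = 90.12%

90.12%


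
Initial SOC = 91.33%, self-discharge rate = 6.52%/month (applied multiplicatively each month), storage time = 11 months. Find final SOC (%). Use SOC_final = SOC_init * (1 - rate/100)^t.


Monthly retention factor = 1 - 6.52/100 = 0.9348
Over 11 months: factor^11 = 0.47633
SOC_final = 91.33 * 0.47633 = 43.50%

43.50%


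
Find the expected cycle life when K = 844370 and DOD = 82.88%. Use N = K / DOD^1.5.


DOD^1.5 = 754.53
N = K / DOD^1.5 = 844370 / 754.53 = 1119

1119 cycles


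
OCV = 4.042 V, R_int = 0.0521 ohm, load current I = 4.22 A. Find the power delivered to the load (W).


Step 1: V_terminal = OCV - I*R = 4.042 - 4.22 * 0.0521 = 3.8221 V
Step 2: P_out = V_terminal * I = 3.8221 * 4.22 = 16.13 W

16.13 W


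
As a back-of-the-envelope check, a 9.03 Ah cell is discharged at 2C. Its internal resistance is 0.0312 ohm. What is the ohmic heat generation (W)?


Step 1: I = C_rate * capacity = 2 * 9.03 = 18.06 A
Step 2: Q = I^2 * R = 18.06^2 * 0.0312 = 326.16 * 0.0312 = 10.18 W

10.18 W


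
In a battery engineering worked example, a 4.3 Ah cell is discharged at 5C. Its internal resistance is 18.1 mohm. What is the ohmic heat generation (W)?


Convert: R = 18.1 mohm = 0.0181 ohm
Step 1: I = C_rate * capacity = 5 * 4.3 = 21.5 A
Step 2: Q = I^2 * R = 21.5^2 * 0.0181 = 462.25 * 0.0181 = 8.367 W

8.367 W


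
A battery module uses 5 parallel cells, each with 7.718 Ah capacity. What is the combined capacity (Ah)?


Parallel capacities add: 5 * 7.718 Ah = 38.59 Ah

38.59 Ah


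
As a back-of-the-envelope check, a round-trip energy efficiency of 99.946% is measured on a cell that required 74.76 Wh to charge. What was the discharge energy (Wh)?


E_dis = eta/100 * E_chg = 99.946/100 * 74.76 = 74.72 Wh

74.72 Wh


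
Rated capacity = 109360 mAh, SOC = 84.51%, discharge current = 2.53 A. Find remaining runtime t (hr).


Convert: C_total = 109360 mAh = 109.36 Ah
Step 1: remaining = SOC/100 * C_total = 84.51/100 * 109.36 = 92.42 Ah
Step 2: t = remaining / I = 92.42 / 2.53 = 36.53 hr

36.53 hr


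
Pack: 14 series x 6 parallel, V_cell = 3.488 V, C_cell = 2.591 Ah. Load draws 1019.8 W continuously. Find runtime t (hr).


Step 1: E_pack = Ns * V_cell * Np * C_cell = 14 * 3.488 * 6 * 2.591 = 759.14 Wh
Step 2: t = E_pack / P = 759.14 / 1019.8 = 0.7444 hr

0.7444 hr


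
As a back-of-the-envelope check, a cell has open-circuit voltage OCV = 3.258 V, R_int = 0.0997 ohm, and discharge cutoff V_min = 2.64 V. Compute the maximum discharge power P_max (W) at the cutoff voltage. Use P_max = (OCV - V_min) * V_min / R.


dV = OCV - V_min = 0.618 V (so I_max = dV / R)
P_max = dV * V_min / R = 0.618 * 2.64 / 0.0997 = 16.36 W

16.36 W


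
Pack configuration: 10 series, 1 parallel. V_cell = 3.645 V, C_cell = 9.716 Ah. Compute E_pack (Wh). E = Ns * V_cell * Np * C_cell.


E = Ns * Vcell * Np * Ccell = 10 * 3.645 * 1 * 9.716 = 354.1 Wh

354.1 Wh


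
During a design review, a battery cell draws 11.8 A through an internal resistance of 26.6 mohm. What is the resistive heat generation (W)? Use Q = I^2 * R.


Convert: R = 26.6 mohm = 0.0266 ohm
Q = I^2 * R = 11.8^2 * 0.0266 = 3.704 W

3.704 W


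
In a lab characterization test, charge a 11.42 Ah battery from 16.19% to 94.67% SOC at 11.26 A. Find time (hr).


Step 1: dSOC = 94.67% - 16.19% = 78.48%
Step 2: delta_Ah = 11.42 * 78.48 / 100 = 8.9624 Ah
Step 3: t = 8.9624 / 11.26 = 0.7960 hr

0.7960 hr


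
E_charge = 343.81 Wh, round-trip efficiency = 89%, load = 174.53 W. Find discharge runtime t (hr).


Step 1: E_discharge = eta/100 * E_charge = 89/100 * 343.81 = 305.99 Wh
Step 2: t = E_discharge / P = 305.99 / 174.53 = 1.753 hr

1.753 hr


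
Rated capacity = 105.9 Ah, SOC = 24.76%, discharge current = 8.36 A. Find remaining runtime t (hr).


Step 1: remaining = SOC/100 * C_total = 24.76/100 * 105.9 = 26.221 Ah
Step 2: t = remaining / I = 26.221 / 8.36 = 3.136 hr

3.136 hr


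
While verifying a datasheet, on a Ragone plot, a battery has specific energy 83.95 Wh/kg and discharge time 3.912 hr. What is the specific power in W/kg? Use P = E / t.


Specific power = 83.95 Wh/kg / 3.912 hr = 21.46 W/kg

21.46 W/kg


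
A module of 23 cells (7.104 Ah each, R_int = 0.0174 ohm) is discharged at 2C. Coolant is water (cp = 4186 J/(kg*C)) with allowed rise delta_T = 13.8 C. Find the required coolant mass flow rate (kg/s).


Step 1: I = 2 * 7.104 = 14.208 A
Step 2: Q_cell = I^2 * R = 14.208^2 * 0.0174 = 3.5125 W
Step 3: Q_total = 23 * 3.5125 = 80.788 W
Step 4: m_dot = Q_total / (cp * dT) = 80.788 / (4186 * 13.8) = 0.001399 kg/s

0.001399 kg/s


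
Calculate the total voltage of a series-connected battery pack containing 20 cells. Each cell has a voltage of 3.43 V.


Series voltages add: 20 * 3.43 V = 68.6 V

68.6 V


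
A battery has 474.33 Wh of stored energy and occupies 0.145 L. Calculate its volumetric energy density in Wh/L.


ED = E / V = 474.33 / 0.145 = 3271 Wh/L

3271 Wh/L


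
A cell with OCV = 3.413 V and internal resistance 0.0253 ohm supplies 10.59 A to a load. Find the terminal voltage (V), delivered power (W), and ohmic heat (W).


Step 1: V_terminal = OCV - I*R = 3.413 - 10.59 * 0.0253 = 3.1451 V
Step 2: P_out = V_terminal * I = 3.1451 * 10.59 = 33.31 W
Step 3: Q = I^2 * R = 10.59^2 * 0.0253 = 2.837 W

V=3.1451 V, P=33.31 W, Q=2.837 W


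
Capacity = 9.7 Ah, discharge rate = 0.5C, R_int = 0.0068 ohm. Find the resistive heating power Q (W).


Step 1: I = C_rate * capacity = 0.5 * 9.7 = 4.85 A
Step 2: Q = I^2 * R = 4.85^2 * 0.0068 = 23.523 * 0.0068 = 0.1600 W

0.1600 W


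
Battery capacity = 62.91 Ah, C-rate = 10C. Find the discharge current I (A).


I = C_rate * capacity = 10 * 62.91 = 629.1 A

629.1 A


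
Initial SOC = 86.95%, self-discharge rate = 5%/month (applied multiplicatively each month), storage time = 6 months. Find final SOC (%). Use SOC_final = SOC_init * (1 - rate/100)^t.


decay = (1 - 5/100)^6 = 0.73509
SOC_final = 86.95 * 0.73509 = 63.92%

63.92%


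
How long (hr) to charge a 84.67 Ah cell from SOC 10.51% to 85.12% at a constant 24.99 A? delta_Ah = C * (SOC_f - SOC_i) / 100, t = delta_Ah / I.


delta_Ah = 84.67 * (85.12 - 10.51) / 100 = 63.172 Ah
t = delta_Ah / I = 63.172 / 24.99 = 2.528 hr

2.528 hr


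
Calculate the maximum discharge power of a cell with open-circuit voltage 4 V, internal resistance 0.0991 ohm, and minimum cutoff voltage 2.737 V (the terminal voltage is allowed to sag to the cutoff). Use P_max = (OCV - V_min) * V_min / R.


P_max = (OCV - V_min) * V_min / R = (4 - 2.737) * 2.737 / 0.0991 = 1.263 * 2.737 / 0.0991 = 34.88 W

34.88 W


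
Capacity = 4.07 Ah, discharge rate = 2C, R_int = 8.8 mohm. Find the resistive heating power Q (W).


Convert: R = 8.8 mohm = 0.0088 ohm
Step 1: I = C_rate * capacity = 2 * 4.07 = 8.14 A
Step 2: Q = I^2 * R = 8.14^2 * 0.0088 = 66.26 * 0.0088 = 0.5831 W

0.5831 W


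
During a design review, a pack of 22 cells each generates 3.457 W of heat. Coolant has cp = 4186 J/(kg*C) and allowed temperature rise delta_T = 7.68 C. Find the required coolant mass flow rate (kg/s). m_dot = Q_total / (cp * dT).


Step 1: Total heat Q = 22 * 3.457 W = 76.054 W
Step 2: denom = cp * dT = 4186 * 7.68 = 32148
Step 3: m_dot = 76.054 / 32148 = 0.002366 kg/s

0.002366 kg/s


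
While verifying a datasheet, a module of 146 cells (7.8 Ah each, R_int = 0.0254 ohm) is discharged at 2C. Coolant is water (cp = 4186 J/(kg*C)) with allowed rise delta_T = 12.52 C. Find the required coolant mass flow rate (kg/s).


Step 1: I = 2 * 7.8 = 15.6 A
Step 2: Q_cell = I^2 * R = 15.6^2 * 0.0254 = 6.1813 W
Step 3: Q_total = 146 * 6.1813 = 902.47 W
Step 4: m_dot = Q_total / (cp * dT) = 902.47 / (4186 * 12.52) = 0.01722 kg/s

0.01722 kg/s


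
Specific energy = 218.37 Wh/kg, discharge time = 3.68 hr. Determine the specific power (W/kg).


P_specific = E / t = 218.37 / 3.68 = 59.34 W/kg

59.34 W/kg


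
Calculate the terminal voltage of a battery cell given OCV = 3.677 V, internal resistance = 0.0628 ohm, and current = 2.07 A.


IR drop = 2.07 * 0.0628 = 0.13 V
V = 3.677 - 0.13 = 3.547 V

3.547 V


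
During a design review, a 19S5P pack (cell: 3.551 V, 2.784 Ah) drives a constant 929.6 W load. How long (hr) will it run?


Step 1: E_pack = Ns * V_cell * Np * C_cell = 19 * 3.551 * 5 * 2.784 = 939.17 Wh
Step 2: t = E_pack / P = 939.17 / 929.6 = 1.010 hr

1.010 hr


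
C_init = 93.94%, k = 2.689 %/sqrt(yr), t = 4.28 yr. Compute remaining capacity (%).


Step 1: sqrt(4.28 yr) = 2.0688
Step 2: drop = 2.689 * 2.0688 = 5.563
Step 3: C_final = 93.94 - 5.563 = 88.38%

88.38%


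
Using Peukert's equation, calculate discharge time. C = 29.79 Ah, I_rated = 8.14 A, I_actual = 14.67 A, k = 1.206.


t_rated = C / I_rated = 29.79 / 8.14 = 3.6597 hr
(I_rated/I)^k = (0.55487)^1.206 = 0.49147
t = t_rated * (I_rated/I)^k = 3.6597 * 0.49147 = 1.799 hr

1.799 hr


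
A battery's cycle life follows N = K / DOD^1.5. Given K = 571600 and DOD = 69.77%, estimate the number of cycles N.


Step 1: DOD^1.5 = 69.77^1.5 = 582.78
Step 2: N = 571600 / 582.78 = 980.8 cycles

980.8 cycles


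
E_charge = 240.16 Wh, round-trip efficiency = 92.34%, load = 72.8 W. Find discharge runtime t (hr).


Step 1: E_discharge = eta/100 * E_charge = 92.34/100 * 240.16 = 221.76 Wh
Step 2: t = E_discharge / P = 221.76 / 72.8 = 3.046 hr

3.046 hr


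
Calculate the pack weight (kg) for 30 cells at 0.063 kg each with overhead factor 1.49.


Cell mass sum = 30 * 0.063 = 1.89 kg
With overhead 1.49: m_pack = 1.89 * 1.49 = 2.816 kg

2.816 kg


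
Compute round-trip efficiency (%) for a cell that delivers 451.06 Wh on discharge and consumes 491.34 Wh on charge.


eta_e = E_dis / E_chg * 100 = 451.06 / 491.34 * 100 = 91.80%

91.80%


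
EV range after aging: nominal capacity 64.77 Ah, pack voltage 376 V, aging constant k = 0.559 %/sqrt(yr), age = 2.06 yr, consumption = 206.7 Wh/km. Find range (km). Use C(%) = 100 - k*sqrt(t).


Step 1: capacity retention = 100 - 0.559 * sqrt(2.06) = 100 - 0.559 * 1.4353 = 99.198%
Step 2: C_now = 64.77 * 99.198/100 = 64.251 Ah
Step 3: E_pack = V * C_now = 376 * 64.251 = 24158 Wh
Step 4: range = E_pack / consumption = 24158 / 206.7 = 116.9 km

116.9 km


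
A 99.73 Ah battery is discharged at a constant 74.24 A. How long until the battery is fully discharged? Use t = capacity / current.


Runtime = 99.73 Ah / 74.24 A = 1.343 hr

1.343 hr


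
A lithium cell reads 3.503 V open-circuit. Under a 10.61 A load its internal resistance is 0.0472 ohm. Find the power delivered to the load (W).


Step 1: V_terminal = OCV - I*R = 3.503 - 10.61 * 0.0472 = 3.0022 V
Step 2: P_out = V_terminal * I = 3.0022 * 10.61 = 31.85 W

31.85 W


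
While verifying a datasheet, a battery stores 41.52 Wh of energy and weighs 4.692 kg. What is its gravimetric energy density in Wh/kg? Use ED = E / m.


ED = E / m = 41.52 / 4.692 = 8.849 Wh/kg

8.849 Wh/kg


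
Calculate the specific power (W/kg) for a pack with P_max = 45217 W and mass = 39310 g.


Convert: m = 39310 g = 39.31 kg
Specific power = 45217 W / 39.31 kg = 1150 W/kg

1150 W/kg


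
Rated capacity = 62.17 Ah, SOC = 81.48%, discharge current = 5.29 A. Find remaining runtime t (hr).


Step 1: remaining = SOC/100 * C_total = 81.48/100 * 62.17 = 50.656 Ah
Step 2: t = remaining / I = 50.656 / 5.29 = 9.576 hr

9.576 hr


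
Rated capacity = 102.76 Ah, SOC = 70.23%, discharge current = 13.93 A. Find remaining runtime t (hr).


Step 1: remaining = SOC/100 * C_total = 70.23/100 * 102.76 = 72.168 Ah
Step 2: t = remaining / I = 72.168 / 13.93 = 5.181 hr

5.181 hr


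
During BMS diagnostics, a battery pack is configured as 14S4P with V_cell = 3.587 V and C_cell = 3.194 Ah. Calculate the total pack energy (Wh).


E = Ns * Vcell * Np * Ccell = 14 * 3.587 * 4 * 3.194 = 641.6 Wh

641.6 Wh


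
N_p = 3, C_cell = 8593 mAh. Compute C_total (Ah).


Convert: C_cell = 8593 mAh = 8.593 Ah
C_total = 3 * 8.593 = 25.779 Ah

25.779 Ah


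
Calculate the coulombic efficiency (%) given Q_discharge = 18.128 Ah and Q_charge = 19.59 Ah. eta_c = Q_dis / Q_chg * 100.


eta_c = Q_dis / Q_chg * 100 = 18.128 / 19.59 * 100 = 92.54%

92.54%


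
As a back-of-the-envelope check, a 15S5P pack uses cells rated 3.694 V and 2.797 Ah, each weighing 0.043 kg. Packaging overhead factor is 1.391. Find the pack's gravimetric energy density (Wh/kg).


Step 1: V_pack = 15 * 3.694 = 55.41 V
Step 2: C_pack = 5 * 2.797 = 13.985 Ah
Step 3: E_pack = V_pack * C_pack = 55.41 * 13.985 = 774.91 Wh
Step 4: m_pack = 15 * 5 * 0.043 * 1.391 = 4.486 kg
Step 5: ED = E_pack / m_pack = 774.91 / 4.486 = 172.7 Wh/kg

172.7 Wh/kg


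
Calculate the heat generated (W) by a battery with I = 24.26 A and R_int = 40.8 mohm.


Convert: R = 40.8 mohm = 0.0408 ohm
Q = I^2 * R = 24.26^2 * 0.0408 = 24.01 W

24.01 W


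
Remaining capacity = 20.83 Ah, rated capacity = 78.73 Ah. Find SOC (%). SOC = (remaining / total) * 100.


SOC = (remaining / total) * 100 = (20.83 / 78.73) * 100 = 26.46%

26.46%


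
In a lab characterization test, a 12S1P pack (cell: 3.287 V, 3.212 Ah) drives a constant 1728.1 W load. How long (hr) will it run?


Step 1: E_pack = Ns * V_cell * Np * C_cell = 12 * 3.287 * 1 * 3.212 = 126.69 Wh
Step 2: t = E_pack / P = 126.69 / 1728.1 = 0.07331 hr

0.07331 hr


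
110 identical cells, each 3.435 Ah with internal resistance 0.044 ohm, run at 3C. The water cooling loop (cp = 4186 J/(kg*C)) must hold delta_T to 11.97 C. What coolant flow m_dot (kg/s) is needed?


Step 1: I = 3 * 3.435 = 10.305 A
Step 2: Q_cell = I^2 * R = 10.305^2 * 0.044 = 4.6725 W
Step 3: Q_total = 110 * 4.6725 = 513.98 W
Step 4: m_dot = Q_total / (cp * dT) = 513.98 / (4186 * 11.97) = 0.01026 kg/s

0.01026 kg/s


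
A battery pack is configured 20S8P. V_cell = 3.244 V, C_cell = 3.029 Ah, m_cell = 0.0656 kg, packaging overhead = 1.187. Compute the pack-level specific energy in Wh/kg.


Step 1: V_pack = 20 * 3.244 = 64.88 V
Step 2: C_pack = 8 * 3.029 = 24.232 Ah
Step 3: E_pack = V_pack * C_pack = 64.88 * 24.232 = 1572.2 Wh
Step 4: m_pack = 20 * 8 * 0.0656 * 1.187 = 12.459 kg
Step 5: ED = E_pack / m_pack = 1572.2 / 12.459 = 126.2 Wh/kg

126.2 Wh/kg


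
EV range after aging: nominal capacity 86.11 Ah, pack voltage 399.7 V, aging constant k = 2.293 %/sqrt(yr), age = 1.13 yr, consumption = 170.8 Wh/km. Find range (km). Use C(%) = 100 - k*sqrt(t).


Step 1: capacity retention = 100 - 2.293 * sqrt(1.13) = 100 - 2.293 * 1.063 = 97.563%
Step 2: C_now = 86.11 * 97.563/100 = 84.011 Ah
Step 3: E_pack = V * C_now = 399.7 * 84.011 = 33579 Wh
Step 4: range = E_pack / consumption = 33579 / 170.8 = 196.6 km

196.6 km


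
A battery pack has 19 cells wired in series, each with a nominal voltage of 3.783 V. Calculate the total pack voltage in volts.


With 19 cells in series at 3.783 V each, V_pack = 71.877 V

71.877 V


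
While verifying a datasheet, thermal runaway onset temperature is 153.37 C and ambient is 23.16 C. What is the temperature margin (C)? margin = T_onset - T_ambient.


margin = T_onset - T_ambient = 153.37 - 23.16 = 130.21 C

130.21 C


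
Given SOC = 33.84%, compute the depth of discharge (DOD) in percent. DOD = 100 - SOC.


Complement of SOC: DOD = 100% - 33.84% = 66.16%

66.16%


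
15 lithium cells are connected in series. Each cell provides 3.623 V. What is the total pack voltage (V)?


Series voltages add: 15 * 3.623 V = 54.345 V

54.345 V


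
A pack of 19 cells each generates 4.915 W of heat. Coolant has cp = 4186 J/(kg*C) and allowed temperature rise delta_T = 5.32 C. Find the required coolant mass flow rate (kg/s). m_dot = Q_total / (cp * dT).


Q_total = 19 * 4.915 = 93.385 W
m_dot = Q_total / (cp * dT) = 93.385 / (4186 * 5.32) = 0.004193 kg/s

0.004193 kg/s


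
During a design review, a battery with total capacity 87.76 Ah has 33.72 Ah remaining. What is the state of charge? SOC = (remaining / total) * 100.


SOC = (remaining / total) * 100 = (33.72 / 87.76) * 100 = 38.42%

38.42%


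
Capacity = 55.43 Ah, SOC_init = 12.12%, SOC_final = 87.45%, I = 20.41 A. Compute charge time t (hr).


delta_Ah = 55.43 * (87.45 - 12.12) / 100 = 41.755 Ah
t = delta_Ah / I = 41.755 / 20.41 = 2.046 hr

2.046 hr


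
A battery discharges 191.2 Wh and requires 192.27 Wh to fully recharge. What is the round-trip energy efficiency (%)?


Round-trip efficiency = 191.2/192.27 * 100% = 99.44%

99.44%


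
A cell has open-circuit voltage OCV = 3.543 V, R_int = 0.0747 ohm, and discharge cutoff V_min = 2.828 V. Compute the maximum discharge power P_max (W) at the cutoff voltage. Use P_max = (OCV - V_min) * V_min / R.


P_max = (OCV - V_min) * V_min / R = (3.543 - 2.828) * 2.828 / 0.0747 = 0.715 * 2.828 / 0.0747 = 27.07 W

27.07 W


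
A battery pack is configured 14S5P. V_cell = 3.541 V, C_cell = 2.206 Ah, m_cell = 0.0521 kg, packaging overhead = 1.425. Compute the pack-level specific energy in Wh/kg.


Step 1: V_pack = 14 * 3.541 = 49.574 V
Step 2: C_pack = 5 * 2.206 = 11.03 Ah
Step 3: E_pack = V_pack * C_pack = 49.574 * 11.03 = 546.8 Wh
Step 4: m_pack = 14 * 5 * 0.0521 * 1.425 = 5.197 kg
Step 5: ED = E_pack / m_pack = 546.8 / 5.197 = 105.2 Wh/kg

105.2 Wh/kg


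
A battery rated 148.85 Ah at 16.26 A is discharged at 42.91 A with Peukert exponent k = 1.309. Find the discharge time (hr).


t_rated = C / I_rated = 148.85 / 16.26 = 9.1544 hr
(I_rated/I)^k = (0.37893)^1.309 = 0.28076
t = t_rated * (I_rated/I)^k = 9.1544 * 0.28076 = 2.570 hr

2.570 hr


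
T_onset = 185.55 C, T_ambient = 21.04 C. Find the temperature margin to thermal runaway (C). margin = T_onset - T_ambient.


margin = T_onset - T_ambient = 185.55 - 21.04 = 164.51 C

164.51 C


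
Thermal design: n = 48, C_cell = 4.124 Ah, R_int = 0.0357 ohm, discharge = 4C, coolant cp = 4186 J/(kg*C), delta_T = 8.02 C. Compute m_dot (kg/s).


Step 1: I = 4 * 4.124 = 16.496 A
Step 2: Q_cell = I^2 * R = 16.496^2 * 0.0357 = 9.7146 W
Step 3: Q_total = 48 * 9.7146 = 466.3 W
Step 4: m_dot = Q_total / (cp * dT) = 466.3 / (4186 * 8.02) = 0.01389 kg/s

0.01389 kg/s


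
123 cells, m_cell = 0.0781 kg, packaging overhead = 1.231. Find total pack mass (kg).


Cell mass sum = 123 * 0.0781 = 9.6063 kg
With overhead 1.231: m_pack = 9.6063 * 1.231 = 11.83 kg

11.83 kg


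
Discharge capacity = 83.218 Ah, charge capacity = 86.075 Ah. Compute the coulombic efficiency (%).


Coulombic efficiency = 83.218/86.075 * 100% = 96.68%

96.68%


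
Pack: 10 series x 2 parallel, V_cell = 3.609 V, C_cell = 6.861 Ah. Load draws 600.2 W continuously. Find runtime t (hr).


Step 1: E_pack = Ns * V_cell * Np * C_cell = 10 * 3.609 * 2 * 6.861 = 495.23 Wh
Step 2: t = E_pack / P = 495.23 / 600.2 = 0.8251 hr

0.8251 hr


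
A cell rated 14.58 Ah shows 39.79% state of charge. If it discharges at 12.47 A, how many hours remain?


Step 1: remaining = SOC/100 * C_total = 39.79/100 * 14.58 = 5.8014 Ah
Step 2: t = remaining / I = 5.8014 / 12.47 = 0.4652 hr

0.4652 hr


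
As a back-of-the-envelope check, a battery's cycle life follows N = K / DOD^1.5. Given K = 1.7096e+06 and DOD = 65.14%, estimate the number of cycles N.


DOD^1.5 = 525.74
N = K / DOD^1.5 = 1.7096e+06 / 525.74 = 3252

3252 cycles


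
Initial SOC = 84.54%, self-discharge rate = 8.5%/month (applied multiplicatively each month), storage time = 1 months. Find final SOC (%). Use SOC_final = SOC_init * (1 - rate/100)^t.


decay = (1 - 8.5/100)^1 = 0.915
SOC_final = 84.54 * 0.915 = 77.35%

77.35%


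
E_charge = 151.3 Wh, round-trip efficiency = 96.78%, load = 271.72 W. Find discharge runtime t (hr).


Step 1: E_discharge = eta/100 * E_charge = 96.78/100 * 151.3 = 146.43 Wh
Step 2: t = E_discharge / P = 146.43 / 271.72 = 0.5389 hr

0.5389 hr


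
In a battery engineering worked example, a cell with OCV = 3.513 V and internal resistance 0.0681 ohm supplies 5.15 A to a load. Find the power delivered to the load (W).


Step 1: V_terminal = OCV - I*R = 3.513 - 5.15 * 0.0681 = 3.1623 V
Step 2: P_out = V_terminal * I = 3.1623 * 5.15 = 16.29 W

16.29 W


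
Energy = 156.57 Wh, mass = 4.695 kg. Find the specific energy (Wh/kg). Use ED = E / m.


ED = E / m = 156.57 / 4.695 = 33.35 Wh/kg

33.35 Wh/kg


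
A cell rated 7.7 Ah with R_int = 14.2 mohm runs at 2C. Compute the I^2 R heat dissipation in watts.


Convert: R = 14.2 mohm = 0.0142 ohm
Step 1: I = C_rate * capacity = 2 * 7.7 = 15.4 A
Step 2: Q = I^2 * R = 15.4^2 * 0.0142 = 237.16 * 0.0142 = 3.368 W

3.368 W


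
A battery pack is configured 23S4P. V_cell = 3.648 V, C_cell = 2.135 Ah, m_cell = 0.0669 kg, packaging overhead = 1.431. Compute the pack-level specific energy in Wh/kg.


Step 1: V_pack = 23 * 3.648 = 83.904 V
Step 2: C_pack = 4 * 2.135 = 8.54 Ah
Step 3: E_pack = V_pack * C_pack = 83.904 * 8.54 = 716.54 Wh
Step 4: m_pack = 23 * 4 * 0.0669 * 1.431 = 8.8075 kg
Step 5: ED = E_pack / m_pack = 716.54 / 8.8075 = 81.36 Wh/kg

81.36 Wh/kg


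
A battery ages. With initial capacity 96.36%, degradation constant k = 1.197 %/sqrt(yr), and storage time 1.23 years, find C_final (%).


sqrt(t) = sqrt(1.23) = 1.1091
C_final = 96.36 - 1.197 * 1.1091 = 95.03%

95.03%


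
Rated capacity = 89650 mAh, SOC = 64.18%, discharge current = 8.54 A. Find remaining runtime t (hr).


Convert: C_total = 89650 mAh = 89.65 Ah
Step 1: remaining = SOC/100 * C_total = 64.18/100 * 89.65 = 57.537 Ah
Step 2: t = remaining / I = 57.537 / 8.54 = 6.737 hr

6.737 hr


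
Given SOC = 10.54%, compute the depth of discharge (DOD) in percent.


DOD = 100 - SOC = 100 - 10.54 = 89.46%

89.46%


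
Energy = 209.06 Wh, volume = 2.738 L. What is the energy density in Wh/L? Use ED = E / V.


Volumetric ED = 209.06 Wh / 2.738 L = 76.36 Wh/L

76.36 Wh/L


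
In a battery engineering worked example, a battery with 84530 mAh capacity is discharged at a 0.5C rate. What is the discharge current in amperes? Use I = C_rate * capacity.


Convert: capacity = 84530 mAh = 84.53 Ah
I = C_rate * capacity = 0.5 * 84.53 = 42.265 A

42.265 A


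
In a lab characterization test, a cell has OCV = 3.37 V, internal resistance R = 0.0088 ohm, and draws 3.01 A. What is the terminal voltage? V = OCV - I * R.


V = OCV - I*R = 3.37 - 3.01 * 0.0088 = 3.344 V

3.344 V


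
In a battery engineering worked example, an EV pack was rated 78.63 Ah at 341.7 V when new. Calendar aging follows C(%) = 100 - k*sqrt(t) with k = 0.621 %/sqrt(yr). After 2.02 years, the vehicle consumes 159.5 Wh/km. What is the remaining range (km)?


Step 1: capacity retention = 100 - 0.621 * sqrt(2.02) = 100 - 0.621 * 1.4213 = 99.117%
Step 2: C_now = 78.63 * 99.117/100 = 77.936 Ah
Step 3: E_pack = V * C_now = 341.7 * 77.936 = 26631 Wh
Step 4: range = E_pack / consumption = 26631 / 159.5 = 167.0 km

167.0 km


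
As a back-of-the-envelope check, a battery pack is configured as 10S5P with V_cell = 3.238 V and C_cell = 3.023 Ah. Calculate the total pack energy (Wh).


E = Ns * Vcell * Np * Ccell = 10 * 3.238 * 5 * 3.023 = 489.4 Wh

489.4 Wh


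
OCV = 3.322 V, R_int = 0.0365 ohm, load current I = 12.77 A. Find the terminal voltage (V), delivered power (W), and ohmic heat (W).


Step 1: V_terminal = OCV - I*R = 3.322 - 12.77 * 0.0365 = 2.8559 V
Step 2: P_out = V_terminal * I = 2.8559 * 12.77 = 36.47 W
Step 3: Q = I^2 * R = 12.77^2 * 0.0365 = 5.952 W

V=2.8559 V, P=36.47 W, Q=5.952 W


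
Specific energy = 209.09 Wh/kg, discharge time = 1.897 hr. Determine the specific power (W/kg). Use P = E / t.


Specific power = 209.09 Wh/kg / 1.897 hr = 110.2 W/kg

110.2 W/kg


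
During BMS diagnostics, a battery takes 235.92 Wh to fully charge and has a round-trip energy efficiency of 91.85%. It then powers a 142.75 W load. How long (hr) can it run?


Step 1: E_discharge = eta/100 * E_charge = 91.85/100 * 235.92 = 216.69 Wh
Step 2: t = E_discharge / P = 216.69 / 142.75 = 1.518 hr

1.518 hr
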